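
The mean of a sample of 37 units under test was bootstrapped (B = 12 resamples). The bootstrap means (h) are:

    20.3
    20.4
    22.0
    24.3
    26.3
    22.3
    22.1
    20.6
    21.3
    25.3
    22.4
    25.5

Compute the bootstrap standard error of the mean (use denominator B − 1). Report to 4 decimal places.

SE* = 2.1025

Bootstrap SE is the standard deviation of the 12 replicate means.
Mean of replicates: (20.3 + 20.4 + 22.0 + 24.3 + 26.3 + 22.3 + 22.1 + 20.6 + 21.3 + 25.3 + 22.4 + 25.5) / 12 = 272.80000 / 12 = 22.73333
Sum of squared deviations: (−2.43333)² + (−2.33333)² + (−0.73333)² + (+1.56667)² + (+3.56667)² + (−0.43333)² + (−0.63333)² + (−2.13333)² + (−1.43333)² + (+2.56667)² + (−0.33333)² + (+2.76667)² = 48.62667
Variance = 48.62667 / 11 = 4.42061
SE* = √4.42061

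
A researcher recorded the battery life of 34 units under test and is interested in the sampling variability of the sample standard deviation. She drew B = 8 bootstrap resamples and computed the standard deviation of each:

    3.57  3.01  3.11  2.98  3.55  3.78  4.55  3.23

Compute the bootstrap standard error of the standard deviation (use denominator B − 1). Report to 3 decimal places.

Bootstrap SE is the standard deviation of the 8 replicate standard deviations.
Mean of replicates: (3.57 + 3.01 + 3.11 + 2.98 + 3.55 + 3.78 + 4.55 + 3.23) / 8 = 27.7800 / 8 = 3.4725
Sum of squared deviations: (+0.0975)² + (−0.4625)² + (−0.3625)² + (−0.4925)² + (+0.0775)² + (+0.3075)² + (+1.0775)² + (−0.2425)² = 1.9177
Variance = 1.9177 / 7 = 0.2740
SE* = √0.2740

SE* = 0.523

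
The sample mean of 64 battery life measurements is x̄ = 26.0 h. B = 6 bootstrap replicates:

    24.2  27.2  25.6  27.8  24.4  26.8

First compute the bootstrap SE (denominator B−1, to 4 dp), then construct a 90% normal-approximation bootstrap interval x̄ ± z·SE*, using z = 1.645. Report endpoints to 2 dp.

Mean of replicates = 26.0000; sum of squared deviations = 11.2800; SE* = √(11.2800/5) = 1.5020
Margin = 1.645 × 1.5020 = 2.471
Interval: 26.0 ± 2.471

(23.53, 28.47)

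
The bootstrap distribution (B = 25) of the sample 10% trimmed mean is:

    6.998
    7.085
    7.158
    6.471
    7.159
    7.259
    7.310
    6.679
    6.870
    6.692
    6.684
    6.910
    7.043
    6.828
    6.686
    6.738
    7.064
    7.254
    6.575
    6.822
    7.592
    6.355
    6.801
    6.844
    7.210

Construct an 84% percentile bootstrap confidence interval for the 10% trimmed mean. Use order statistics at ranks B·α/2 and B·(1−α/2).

(6.471, 7.259)

Sorted replicates: 6.355, 6.471, 6.575, 6.679, 6.684, 6.686, 6.692, 6.738, 6.801, 6.822, 6.828, 6.844, 6.870, 6.910, 6.998, 7.043, 7.064, 7.085, 7.158, 7.159, 7.210, 7.254, 7.259, 7.310, 7.592
α = 0.16; lower rank = 25 × 0.080 = 2; upper rank = 25 × 0.920 = 23.
The 2nd smallest replicate is 6.471; the 23rd is 7.259.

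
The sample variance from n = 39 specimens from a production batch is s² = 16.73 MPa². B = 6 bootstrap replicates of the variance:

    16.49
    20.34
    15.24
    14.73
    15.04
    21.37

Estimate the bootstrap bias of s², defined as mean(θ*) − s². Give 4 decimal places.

mean(θ*) = (16.49 + 20.34 + 15.24 + 14.73 + 15.04 + 21.37) / 6 = 17.20167
bias = 17.20167 − 16.73

bias = +0.4717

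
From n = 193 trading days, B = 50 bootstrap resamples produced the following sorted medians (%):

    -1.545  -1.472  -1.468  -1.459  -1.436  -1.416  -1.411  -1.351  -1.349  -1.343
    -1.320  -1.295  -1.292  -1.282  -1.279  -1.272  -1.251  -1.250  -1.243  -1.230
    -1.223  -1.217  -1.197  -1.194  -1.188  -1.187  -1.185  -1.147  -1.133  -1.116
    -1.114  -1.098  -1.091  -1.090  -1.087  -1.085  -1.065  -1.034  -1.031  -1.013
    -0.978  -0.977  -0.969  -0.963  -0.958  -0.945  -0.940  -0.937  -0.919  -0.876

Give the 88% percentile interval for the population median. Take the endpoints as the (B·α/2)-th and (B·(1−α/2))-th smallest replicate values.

α = 0.12; lower rank = 50 × 0.060 = 3; upper rank = 50 × 0.940 = 47.
The 3rd smallest replicate is -1.468; the 47th is -0.940.

(-1.468, -0.940)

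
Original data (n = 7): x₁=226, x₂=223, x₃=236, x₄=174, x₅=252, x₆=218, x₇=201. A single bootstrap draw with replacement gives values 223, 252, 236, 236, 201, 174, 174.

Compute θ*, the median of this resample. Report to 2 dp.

Sorted: 174, 174, 201, 223, 236, 236, 252
Median = middle value = 223.00

θ* = 223.00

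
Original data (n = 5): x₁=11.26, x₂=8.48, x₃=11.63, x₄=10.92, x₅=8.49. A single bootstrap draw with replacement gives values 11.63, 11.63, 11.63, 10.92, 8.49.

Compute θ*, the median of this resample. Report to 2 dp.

θ* = 11.63

Sorted: 8.49, 10.92, 11.63, 11.63, 11.63
Median = middle value = 11.63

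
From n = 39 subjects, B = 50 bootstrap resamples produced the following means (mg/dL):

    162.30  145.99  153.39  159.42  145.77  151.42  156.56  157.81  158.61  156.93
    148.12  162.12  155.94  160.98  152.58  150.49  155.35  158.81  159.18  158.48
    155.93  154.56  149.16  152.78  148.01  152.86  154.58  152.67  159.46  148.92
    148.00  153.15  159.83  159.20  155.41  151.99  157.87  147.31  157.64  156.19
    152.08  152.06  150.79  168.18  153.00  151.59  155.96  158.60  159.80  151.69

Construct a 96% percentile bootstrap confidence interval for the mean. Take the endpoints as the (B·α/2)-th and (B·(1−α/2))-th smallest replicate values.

(145.77, 162.30)

Sorted replicates: 145.77, 145.99, 147.31, 148.00, 148.01, 148.12, 148.92, 149.16, 150.49, 150.79, 151.42, 151.59, 151.69, 151.99, 152.06, 152.08, 152.58, 152.67, 152.78, 152.86, 153.00, 153.15, 153.39, 154.56, 154.58, 155.35, 155.41, 155.93, 155.94, 155.96, 156.19, 156.56, 156.93, 157.64, 157.81, 157.87, 158.48, 158.60, 158.61, 158.81, 159.18, 159.20, 159.42, 159.46, 159.80, 159.83, 160.98, 162.12, 162.30, 168.18
α = 0.04; lower rank = 50 × 0.020 = 1; upper rank = 50 × 0.980 = 49.
The 1st smallest replicate is 145.77; the 49th is 162.30.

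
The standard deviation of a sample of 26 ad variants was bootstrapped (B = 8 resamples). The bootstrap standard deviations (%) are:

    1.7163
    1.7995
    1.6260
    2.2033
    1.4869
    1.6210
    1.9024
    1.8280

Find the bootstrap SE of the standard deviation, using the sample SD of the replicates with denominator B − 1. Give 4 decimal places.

Bootstrap SE is the standard deviation of the 8 replicate standard deviations.
Mean of replicates: (1.7163 + 1.7995 + 1.6260 + 2.2033 + 1.4869 + 1.6210 + 1.9024 + 1.8280) / 8 = 14.18340 / 8 = 1.77293
Sum of squared deviations: (−0.05663)² + (+0.02658)² + (−0.14693)² + (+0.43037)² + (−0.28602)² + (−0.15193)² + (+0.12948)² + (+0.05507)² = 0.33541
Variance = 0.33541 / 7 = 0.04792
SE* = √0.04792

SE* = 0.2189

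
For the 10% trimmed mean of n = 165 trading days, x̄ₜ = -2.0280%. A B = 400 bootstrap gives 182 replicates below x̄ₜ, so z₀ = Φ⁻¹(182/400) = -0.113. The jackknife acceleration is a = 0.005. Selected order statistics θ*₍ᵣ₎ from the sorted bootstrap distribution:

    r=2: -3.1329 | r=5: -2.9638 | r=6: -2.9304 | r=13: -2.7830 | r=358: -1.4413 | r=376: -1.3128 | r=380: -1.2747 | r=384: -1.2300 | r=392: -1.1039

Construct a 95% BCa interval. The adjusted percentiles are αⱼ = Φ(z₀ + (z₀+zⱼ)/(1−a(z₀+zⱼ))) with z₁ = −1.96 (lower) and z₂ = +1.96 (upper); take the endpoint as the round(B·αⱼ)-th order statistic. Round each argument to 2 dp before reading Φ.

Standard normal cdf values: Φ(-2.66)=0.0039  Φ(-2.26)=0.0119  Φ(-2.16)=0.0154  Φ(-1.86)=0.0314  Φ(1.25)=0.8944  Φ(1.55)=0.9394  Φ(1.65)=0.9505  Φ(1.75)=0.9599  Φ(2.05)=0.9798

(-2.9304, -1.2300)

Lower: z₀ + z₁ = -0.113 + (-1.960) = -2.073; 1 − a(z₀+z₁) = 1 − (0.005)(-2.073) = 1.0104; argument = -0.113 + (-2.073)/1.0104 = -2.1647 → -2.16.
α₁ = Φ(-2.16) = 0.0154; rank = round(400 × 0.0154) = 6; θ*₍6₎ = -2.9304.
Upper: z₀ + z₂ = 1.847; 1 − a(z₀+z₂) = 0.9908; argument = 1.7512 → 1.75; α₂ = 0.9599; rank = 384; θ*₍384₎ = -1.2300.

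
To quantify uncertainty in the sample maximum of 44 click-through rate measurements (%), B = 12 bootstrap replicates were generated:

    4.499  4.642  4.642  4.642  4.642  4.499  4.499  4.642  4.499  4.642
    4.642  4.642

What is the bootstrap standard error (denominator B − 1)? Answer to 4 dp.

SE* = 0.0704

Bootstrap SE is the standard deviation of the 12 replicate maximums.
Mean of replicates: (4.499 + 4.642 + 4.642 + 4.642 + 4.642 + 4.499 + 4.499 + 4.642 + 4.499 + 4.642 + 4.642 + 4.642) / 12 = 55.13200 / 12 = 4.59433
Sum of squared deviations: (−0.09533)² + (+0.04767)² + (+0.04767)² + (+0.04767)² + (+0.04767)² + (−0.09533)² + (−0.09533)² + (+0.04767)² + (−0.09533)² + (+0.04767)² + (+0.04767)² + (+0.04767)² = 0.05453
Variance = 0.05453 / 11 = 0.00496
SE* = √0.00496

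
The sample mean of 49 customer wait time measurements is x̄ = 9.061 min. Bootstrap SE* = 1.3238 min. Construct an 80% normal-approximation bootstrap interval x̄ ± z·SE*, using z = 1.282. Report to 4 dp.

Margin = 1.282 × 1.3238 = 1.69711
Interval: 9.061 ± 1.69711

(7.3639, 10.7581)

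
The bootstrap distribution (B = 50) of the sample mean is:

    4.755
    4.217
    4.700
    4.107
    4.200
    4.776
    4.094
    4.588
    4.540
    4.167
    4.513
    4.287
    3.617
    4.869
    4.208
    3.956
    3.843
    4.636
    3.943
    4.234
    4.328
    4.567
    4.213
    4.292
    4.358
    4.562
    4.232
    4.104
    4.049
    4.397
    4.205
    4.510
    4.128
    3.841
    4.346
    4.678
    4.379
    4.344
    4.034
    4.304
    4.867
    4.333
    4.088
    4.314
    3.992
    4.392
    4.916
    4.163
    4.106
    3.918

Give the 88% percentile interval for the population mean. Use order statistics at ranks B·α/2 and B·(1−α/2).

Sorted replicates: 3.617, 3.841, 3.843, 3.918, 3.943, 3.956, 3.992, 4.034, 4.049, 4.088, 4.094, 4.104, 4.106, 4.107, 4.128, 4.163, 4.167, 4.200, 4.205, 4.208, 4.213, 4.217, 4.232, 4.234, 4.287, 4.292, 4.304, 4.314, 4.328, 4.333, 4.344, 4.346, 4.358, 4.379, 4.392, 4.397, 4.510, 4.513, 4.540, 4.562, 4.567, 4.588, 4.636, 4.678, 4.700, 4.755, 4.776, 4.867, 4.869, 4.916
α = 0.12; lower rank = 50 × 0.060 = 3; upper rank = 50 × 0.940 = 47.
The 3rd smallest replicate is 3.843; the 47th is 4.776.

(3.843, 4.776)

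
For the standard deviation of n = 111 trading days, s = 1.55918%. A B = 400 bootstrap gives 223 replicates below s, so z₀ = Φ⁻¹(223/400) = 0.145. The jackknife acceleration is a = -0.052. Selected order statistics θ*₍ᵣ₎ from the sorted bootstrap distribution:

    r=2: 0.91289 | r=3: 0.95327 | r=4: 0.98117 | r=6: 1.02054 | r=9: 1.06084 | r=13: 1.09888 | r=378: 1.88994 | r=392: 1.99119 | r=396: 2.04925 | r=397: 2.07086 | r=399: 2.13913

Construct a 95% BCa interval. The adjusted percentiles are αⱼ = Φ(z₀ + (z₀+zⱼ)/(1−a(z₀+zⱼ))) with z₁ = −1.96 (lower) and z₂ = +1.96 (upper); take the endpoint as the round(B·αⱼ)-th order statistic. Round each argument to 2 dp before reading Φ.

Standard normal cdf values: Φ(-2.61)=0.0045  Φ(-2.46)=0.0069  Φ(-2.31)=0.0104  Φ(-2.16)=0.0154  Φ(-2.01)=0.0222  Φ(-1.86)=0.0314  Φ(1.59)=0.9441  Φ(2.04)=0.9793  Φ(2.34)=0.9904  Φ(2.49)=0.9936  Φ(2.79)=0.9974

(1.09888, 1.99119)

Lower: z₀ + z₁ = 0.145 + (-1.960) = -1.815; 1 − a(z₀+z₁) = 1 − (-0.052)(-1.815) = 0.9056; argument = 0.145 + (-1.815)/0.9056 = -1.8592 → -1.86.
α₁ = Φ(-1.86) = 0.0314; rank = round(400 × 0.0314) = 13; θ*₍13₎ = 1.09888.
Upper: z₀ + z₂ = 2.105; 1 − a(z₀+z₂) = 1.1095; argument = 2.0423 → 2.04; α₂ = 0.9793; rank = 392; θ*₍392₎ = 1.99119.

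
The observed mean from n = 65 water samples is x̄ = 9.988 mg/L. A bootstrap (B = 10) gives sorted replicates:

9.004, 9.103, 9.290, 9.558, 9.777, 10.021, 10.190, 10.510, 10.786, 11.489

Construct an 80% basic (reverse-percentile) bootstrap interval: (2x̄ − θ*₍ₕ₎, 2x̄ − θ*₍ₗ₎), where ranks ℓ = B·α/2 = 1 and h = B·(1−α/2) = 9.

Percentile endpoints at ranks 1 and 9: θ*₍1₎ = 9.004, θ*₍9₎ = 10.786.
Basic interval reflects these around x̄:
  lower = 2 × 9.988 − 10.786 = 9.190
  upper = 2 × 9.988 − 9.004 = 10.972

(9.190, 10.972)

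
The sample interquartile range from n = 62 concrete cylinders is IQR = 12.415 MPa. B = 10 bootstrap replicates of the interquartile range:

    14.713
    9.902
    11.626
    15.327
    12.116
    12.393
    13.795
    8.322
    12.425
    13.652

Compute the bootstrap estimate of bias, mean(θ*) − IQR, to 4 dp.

mean(θ*) = (14.713 + 9.902 + 11.626 + 15.327 + 12.116 + 12.393 + 13.795 + 8.322 + 12.425 + 13.652) / 10 = 12.42710
bias = 12.42710 − 12.415

bias = +0.0121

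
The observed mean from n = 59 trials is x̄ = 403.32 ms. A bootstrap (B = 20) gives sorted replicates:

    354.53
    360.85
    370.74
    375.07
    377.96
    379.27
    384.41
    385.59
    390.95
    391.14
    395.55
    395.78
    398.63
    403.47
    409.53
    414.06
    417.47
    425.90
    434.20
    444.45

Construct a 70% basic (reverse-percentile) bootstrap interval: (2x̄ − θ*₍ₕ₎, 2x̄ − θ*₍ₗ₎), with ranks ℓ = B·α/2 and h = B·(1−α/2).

Percentile endpoints at ranks 3 and 17: θ*₍3₎ = 370.74, θ*₍17₎ = 417.47.
Basic interval reflects these around x̄:
  lower = 2 × 403.32 − 417.47 = 389.17
  upper = 2 × 403.32 − 370.74 = 435.90

(389.17, 435.90)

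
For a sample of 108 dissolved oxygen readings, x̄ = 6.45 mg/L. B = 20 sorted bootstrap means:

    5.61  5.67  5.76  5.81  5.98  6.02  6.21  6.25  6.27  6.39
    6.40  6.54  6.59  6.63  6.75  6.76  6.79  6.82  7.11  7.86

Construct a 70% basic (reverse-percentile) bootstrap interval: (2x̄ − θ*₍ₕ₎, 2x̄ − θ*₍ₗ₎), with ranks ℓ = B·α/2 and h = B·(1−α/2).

Percentile endpoints at ranks 3 and 17: θ*₍3₎ = 5.76, θ*₍17₎ = 6.79.
Basic interval reflects these around x̄:
  lower = 2 × 6.45 − 6.79 = 6.11
  upper = 2 × 6.45 − 5.76 = 7.14

(6.11, 7.14)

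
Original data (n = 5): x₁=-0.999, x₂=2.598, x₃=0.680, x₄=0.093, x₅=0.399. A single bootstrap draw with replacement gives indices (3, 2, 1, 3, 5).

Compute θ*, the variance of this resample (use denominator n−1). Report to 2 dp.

Resample values: 0.680, 2.598, -0.999, 0.680, 0.399.
Mean = 0.6716; sum of squared deviations = 6.5764
s² = 6.5764 / 4 = 1.6441

θ* = 1.64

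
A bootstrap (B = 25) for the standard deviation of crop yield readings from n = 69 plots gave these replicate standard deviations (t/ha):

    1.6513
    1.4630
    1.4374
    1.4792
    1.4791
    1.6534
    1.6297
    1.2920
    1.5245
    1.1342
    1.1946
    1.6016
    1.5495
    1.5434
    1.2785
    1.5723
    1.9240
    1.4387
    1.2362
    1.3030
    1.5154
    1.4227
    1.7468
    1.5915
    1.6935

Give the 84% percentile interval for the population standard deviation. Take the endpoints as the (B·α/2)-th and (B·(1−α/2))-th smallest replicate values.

Sorted replicates: 1.1342, 1.1946, 1.2362, 1.2785, 1.2920, 1.3030, 1.4227, 1.4374, 1.4387, 1.4630, 1.4791, 1.4792, 1.5154, 1.5245, 1.5434, 1.5495, 1.5723, 1.5915, 1.6016, 1.6297, 1.6513, 1.6534, 1.6935, 1.7468, 1.9240
α = 0.16; lower rank = 25 × 0.080 = 2; upper rank = 25 × 0.920 = 23.
The 2nd smallest replicate is 1.1946; the 23rd is 1.6935.

(1.1946, 1.6935)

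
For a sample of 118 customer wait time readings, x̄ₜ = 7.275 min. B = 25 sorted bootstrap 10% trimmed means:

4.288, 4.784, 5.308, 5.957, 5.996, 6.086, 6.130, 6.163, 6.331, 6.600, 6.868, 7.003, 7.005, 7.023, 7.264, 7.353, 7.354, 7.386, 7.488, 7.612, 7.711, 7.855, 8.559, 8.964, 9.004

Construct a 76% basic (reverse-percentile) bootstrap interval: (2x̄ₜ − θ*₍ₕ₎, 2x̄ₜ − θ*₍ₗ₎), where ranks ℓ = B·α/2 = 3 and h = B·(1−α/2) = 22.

Percentile endpoints at ranks 3 and 22: θ*₍3₎ = 5.308, θ*₍22₎ = 7.855.
Basic interval reflects these around x̄ₜ:
  lower = 2 × 7.275 − 7.855 = 6.695
  upper = 2 × 7.275 − 5.308 = 9.242

(6.695, 9.242)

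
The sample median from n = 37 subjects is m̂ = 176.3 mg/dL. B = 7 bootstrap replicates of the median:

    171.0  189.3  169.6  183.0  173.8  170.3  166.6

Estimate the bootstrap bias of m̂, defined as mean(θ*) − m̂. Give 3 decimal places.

bias = −1.500

mean(θ*) = (171.0 + 189.3 + 169.6 + 183.0 + 173.8 + 170.3 + 166.6) / 7 = 174.8000
bias = 174.8000 − 176.3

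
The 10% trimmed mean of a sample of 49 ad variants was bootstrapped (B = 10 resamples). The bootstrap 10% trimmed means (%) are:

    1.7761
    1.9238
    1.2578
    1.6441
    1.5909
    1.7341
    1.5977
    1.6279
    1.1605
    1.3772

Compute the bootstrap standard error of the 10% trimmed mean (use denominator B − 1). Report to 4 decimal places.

Bootstrap SE is the standard deviation of the 10 replicate 10% trimmed means.
Mean of replicates: (1.7761 + 1.9238 + 1.2578 + 1.6441 + 1.5909 + 1.7341 + 1.5977 + 1.6279 + 1.1605 + 1.3772) / 10 = 15.69010 / 10 = 1.56901
Sum of squared deviations: (+0.20709)² + (+0.35479)² + (−0.31121)² + (+0.07509)² + (+0.02189)² + (+0.16509)² + (+0.02869)² + (+0.05889)² + (−0.40851)² + (−0.19181)² = 0.50695
Variance = 0.50695 / 9 = 0.05633
SE* = √0.05633

SE* = 0.2373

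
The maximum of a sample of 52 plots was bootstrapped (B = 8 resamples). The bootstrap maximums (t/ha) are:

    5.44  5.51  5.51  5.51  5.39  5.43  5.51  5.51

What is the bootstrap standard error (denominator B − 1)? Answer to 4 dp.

SE* = 0.0487

Bootstrap SE is the standard deviation of the 8 replicate maximums.
Mean of replicates: (5.44 + 5.51 + 5.51 + 5.51 + 5.39 + 5.43 + 5.51 + 5.51) / 8 = 43.81000 / 8 = 5.47625
Sum of squared deviations: (−0.03625)² + (+0.03375)² + (+0.03375)² + (+0.03375)² + (−0.08625)² + (−0.04625)² + (+0.03375)² + (+0.03375)² = 0.01659
Variance = 0.01659 / 7 = 0.00237
SE* = √0.00237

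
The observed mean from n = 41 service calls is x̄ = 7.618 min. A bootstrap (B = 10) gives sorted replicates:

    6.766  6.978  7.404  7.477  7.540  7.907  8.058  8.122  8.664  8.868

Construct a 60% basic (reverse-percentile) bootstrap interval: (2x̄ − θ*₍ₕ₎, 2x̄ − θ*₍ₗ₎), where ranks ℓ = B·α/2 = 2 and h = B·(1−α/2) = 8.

(7.114, 8.258)

Percentile endpoints at ranks 2 and 8: θ*₍2₎ = 6.978, θ*₍8₎ = 8.122.
Basic interval reflects these around x̄:
  lower = 2 × 7.618 − 8.122 = 7.114
  upper = 2 × 7.618 − 6.978 = 8.258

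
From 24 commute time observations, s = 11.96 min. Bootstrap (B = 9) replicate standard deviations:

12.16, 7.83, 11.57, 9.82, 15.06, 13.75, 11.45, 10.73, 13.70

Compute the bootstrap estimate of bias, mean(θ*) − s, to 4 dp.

mean(θ*) = (12.16 + 7.83 + 11.57 + 9.82 + 15.06 + 13.75 + 11.45 + 10.73 + 13.70) / 9 = 11.78556
bias = 11.78556 − 11.96

bias = −0.1744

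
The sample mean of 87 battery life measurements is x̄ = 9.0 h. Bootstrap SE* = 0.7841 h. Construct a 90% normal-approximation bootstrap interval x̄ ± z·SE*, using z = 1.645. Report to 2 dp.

(7.71, 10.29)

Margin = 1.645 × 0.7841 = 1.290
Interval: 9.0 ± 1.290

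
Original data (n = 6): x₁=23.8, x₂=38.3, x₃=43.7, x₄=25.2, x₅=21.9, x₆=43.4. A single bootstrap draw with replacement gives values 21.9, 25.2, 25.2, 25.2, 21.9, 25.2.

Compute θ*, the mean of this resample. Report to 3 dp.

Mean = (21.9 + 25.2 + 25.2 + 25.2 + 21.9 + 25.2) / 6 = 144.60 / 6 = 24.100

θ* = 24.100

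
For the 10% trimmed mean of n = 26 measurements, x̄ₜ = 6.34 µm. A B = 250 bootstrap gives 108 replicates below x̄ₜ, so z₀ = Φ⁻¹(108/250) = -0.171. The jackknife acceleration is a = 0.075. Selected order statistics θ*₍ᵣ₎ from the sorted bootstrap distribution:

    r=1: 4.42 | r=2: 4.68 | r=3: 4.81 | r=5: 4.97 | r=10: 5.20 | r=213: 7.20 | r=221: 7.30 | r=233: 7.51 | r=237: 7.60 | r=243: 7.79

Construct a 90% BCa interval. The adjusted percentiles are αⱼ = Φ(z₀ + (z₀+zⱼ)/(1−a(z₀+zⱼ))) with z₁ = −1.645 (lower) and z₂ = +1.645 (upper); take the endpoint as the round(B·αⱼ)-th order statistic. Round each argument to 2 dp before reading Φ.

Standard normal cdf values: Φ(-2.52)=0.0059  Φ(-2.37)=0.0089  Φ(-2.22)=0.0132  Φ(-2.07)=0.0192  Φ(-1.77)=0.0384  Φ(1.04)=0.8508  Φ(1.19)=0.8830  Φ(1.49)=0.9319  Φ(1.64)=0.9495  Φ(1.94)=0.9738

Lower: z₀ + z₁ = -0.171 + (-1.645) = -1.816; 1 − a(z₀+z₁) = 1 − (0.075)(-1.816) = 1.1362; argument = -0.171 + (-1.816)/1.1362 = -1.7693 → -1.77.
α₁ = Φ(-1.77) = 0.0384; rank = round(250 × 0.0384) = 10; θ*₍10₎ = 5.20.
Upper: z₀ + z₂ = 1.474; 1 − a(z₀+z₂) = 0.8894; argument = 1.4862 → 1.49; α₂ = 0.9319; rank = 233; θ*₍233₎ = 7.51.

(5.20, 7.51)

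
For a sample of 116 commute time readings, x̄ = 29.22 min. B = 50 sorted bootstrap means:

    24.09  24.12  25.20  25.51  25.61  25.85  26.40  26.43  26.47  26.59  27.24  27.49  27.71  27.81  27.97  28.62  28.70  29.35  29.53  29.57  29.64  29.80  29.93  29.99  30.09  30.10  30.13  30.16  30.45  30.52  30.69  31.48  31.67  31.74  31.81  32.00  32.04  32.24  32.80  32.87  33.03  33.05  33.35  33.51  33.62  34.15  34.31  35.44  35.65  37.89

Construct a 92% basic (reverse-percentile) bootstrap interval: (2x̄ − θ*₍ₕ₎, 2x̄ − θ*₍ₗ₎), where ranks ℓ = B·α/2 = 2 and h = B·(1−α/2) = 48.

Percentile endpoints at ranks 2 and 48: θ*₍2₎ = 24.12, θ*₍48₎ = 35.44.
Basic interval reflects these around x̄:
  lower = 2 × 29.22 − 35.44 = 23.00
  upper = 2 × 29.22 − 24.12 = 34.32

(23.00, 34.32)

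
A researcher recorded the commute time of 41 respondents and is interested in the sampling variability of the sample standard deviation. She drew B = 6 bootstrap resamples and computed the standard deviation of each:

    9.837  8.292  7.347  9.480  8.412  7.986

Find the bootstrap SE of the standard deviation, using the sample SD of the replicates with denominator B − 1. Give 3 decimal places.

SE* = 0.935

Bootstrap SE is the standard deviation of the 6 replicate standard deviations.
Mean of replicates: (9.837 + 8.292 + 7.347 + 9.480 + 8.412 + 7.986) / 6 = 51.3540 / 6 = 8.5590
Sum of squared deviations: (+1.2780)² + (−0.2670)² + (−1.2120)² + (+0.9210)² + (−0.1470)² + (−0.5730)² = 4.3717
Variance = 4.3717 / 5 = 0.8743
SE* = √0.8743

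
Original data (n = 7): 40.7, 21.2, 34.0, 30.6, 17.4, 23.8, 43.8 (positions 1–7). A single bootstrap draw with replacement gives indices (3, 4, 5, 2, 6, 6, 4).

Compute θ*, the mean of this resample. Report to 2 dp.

Resample values: 34.0, 30.6, 17.4, 21.2, 23.8, 23.8, 30.6.
Mean = (34.0 + 30.6 + 17.4 + 21.2 + 23.8 + 23.8 + 30.6) / 7 = 181.40 / 7 = 25.91

θ* = 25.91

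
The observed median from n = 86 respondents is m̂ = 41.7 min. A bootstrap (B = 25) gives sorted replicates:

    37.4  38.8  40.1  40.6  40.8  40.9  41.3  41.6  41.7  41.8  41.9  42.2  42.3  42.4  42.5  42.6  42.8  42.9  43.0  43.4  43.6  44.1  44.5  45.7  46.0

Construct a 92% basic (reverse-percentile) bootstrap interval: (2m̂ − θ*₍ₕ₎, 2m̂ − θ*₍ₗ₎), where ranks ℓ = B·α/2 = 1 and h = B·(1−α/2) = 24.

Percentile endpoints at ranks 1 and 24: θ*₍1₎ = 37.4, θ*₍24₎ = 45.7.
Basic interval reflects these around m̂:
  lower = 2 × 41.7 − 45.7 = 37.7
  upper = 2 × 41.7 − 37.4 = 46.0

(37.7, 46.0)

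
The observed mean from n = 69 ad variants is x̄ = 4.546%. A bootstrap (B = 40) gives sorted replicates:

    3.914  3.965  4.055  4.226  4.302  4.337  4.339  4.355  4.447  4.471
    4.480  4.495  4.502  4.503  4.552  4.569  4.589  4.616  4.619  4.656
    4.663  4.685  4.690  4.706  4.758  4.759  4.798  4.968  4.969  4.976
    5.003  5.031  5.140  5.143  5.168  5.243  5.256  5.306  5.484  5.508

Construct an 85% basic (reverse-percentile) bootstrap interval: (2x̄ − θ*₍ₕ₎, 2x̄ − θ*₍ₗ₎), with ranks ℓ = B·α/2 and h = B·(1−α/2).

Percentile endpoints at ranks 3 and 37: θ*₍3₎ = 4.055, θ*₍37₎ = 5.256.
Basic interval reflects these around x̄:
  lower = 2 × 4.546 − 5.256 = 3.836
  upper = 2 × 4.546 − 4.055 = 5.037

(3.836, 5.037)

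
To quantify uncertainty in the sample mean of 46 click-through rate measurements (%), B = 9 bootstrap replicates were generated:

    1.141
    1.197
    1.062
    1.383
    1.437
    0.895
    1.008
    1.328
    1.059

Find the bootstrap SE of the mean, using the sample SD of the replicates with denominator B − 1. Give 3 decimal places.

Bootstrap SE is the standard deviation of the 9 replicate means.
Mean of replicates: (1.141 + 1.197 + 1.062 + 1.383 + 1.437 + 0.895 + 1.008 + 1.328 + 1.059) / 9 = 10.5100 / 9 = 1.1678
Sum of squared deviations: (−0.0268)² + (+0.0292)² + (−0.1058)² + (+0.2152)² + (+0.2692)² + (−0.2728)² + (−0.1598)² + (+0.1602)² + (−0.1088)² = 0.2690
Variance = 0.2690 / 8 = 0.0336
SE* = √0.0336

SE* = 0.183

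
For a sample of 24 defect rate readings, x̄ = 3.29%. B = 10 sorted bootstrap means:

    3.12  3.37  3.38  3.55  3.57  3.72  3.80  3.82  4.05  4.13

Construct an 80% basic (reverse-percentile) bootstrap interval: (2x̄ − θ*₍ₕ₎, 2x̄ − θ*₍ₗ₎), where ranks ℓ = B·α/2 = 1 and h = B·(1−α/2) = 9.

Percentile endpoints at ranks 1 and 9: θ*₍1₎ = 3.12, θ*₍9₎ = 4.05.
Basic interval reflects these around x̄:
  lower = 2 × 3.29 − 4.05 = 2.53
  upper = 2 × 3.29 − 3.12 = 3.46

(2.53, 3.46)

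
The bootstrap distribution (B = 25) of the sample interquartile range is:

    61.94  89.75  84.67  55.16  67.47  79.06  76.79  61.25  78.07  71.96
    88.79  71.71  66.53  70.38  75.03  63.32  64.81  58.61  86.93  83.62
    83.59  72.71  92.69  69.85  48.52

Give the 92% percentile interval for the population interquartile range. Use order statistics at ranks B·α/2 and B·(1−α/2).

Sorted replicates: 48.52, 55.16, 58.61, 61.25, 61.94, 63.32, 64.81, 66.53, 67.47, 69.85, 70.38, 71.71, 71.96, 72.71, 75.03, 76.79, 78.07, 79.06, 83.59, 83.62, 84.67, 86.93, 88.79, 89.75, 92.69
α = 0.08; lower rank = 25 × 0.040 = 1; upper rank = 25 × 0.960 = 24.
The 1st smallest replicate is 48.52; the 24th is 89.75.

(48.52, 89.75)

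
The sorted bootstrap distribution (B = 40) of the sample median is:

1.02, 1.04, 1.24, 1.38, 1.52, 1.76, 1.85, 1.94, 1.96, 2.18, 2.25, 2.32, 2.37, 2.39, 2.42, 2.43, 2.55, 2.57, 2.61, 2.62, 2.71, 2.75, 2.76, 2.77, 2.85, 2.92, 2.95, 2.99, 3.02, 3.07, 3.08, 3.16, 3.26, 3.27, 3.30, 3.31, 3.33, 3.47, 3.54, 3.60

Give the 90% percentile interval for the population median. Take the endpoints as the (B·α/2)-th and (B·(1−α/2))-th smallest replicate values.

α = 0.10; lower rank = 40 × 0.050 = 2; upper rank = 40 × 0.950 = 38.
The 2nd smallest replicate is 1.04; the 38th is 3.47.

(1.04, 3.47)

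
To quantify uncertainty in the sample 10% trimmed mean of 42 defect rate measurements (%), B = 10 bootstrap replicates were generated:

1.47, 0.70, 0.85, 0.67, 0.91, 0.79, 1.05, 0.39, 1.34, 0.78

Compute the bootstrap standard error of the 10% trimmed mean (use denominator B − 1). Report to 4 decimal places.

Bootstrap SE is the standard deviation of the 10 replicate 10% trimmed means.
Mean of replicates: (1.47 + 0.70 + 0.85 + 0.67 + 0.91 + 0.79 + 1.05 + 0.39 + 1.34 + 0.78) / 10 = 8.95000 / 10 = 0.89500
Sum of squared deviations: (+0.57500)² + (−0.19500)² + (−0.04500)² + (−0.22500)² + (+0.01500)² + (−0.10500)² + (+0.15500)² + (−0.50500)² + (+0.44500)² + (−0.11500)² = 0.92285
Variance = 0.92285 / 9 = 0.10254
SE* = √0.10254

SE* = 0.3202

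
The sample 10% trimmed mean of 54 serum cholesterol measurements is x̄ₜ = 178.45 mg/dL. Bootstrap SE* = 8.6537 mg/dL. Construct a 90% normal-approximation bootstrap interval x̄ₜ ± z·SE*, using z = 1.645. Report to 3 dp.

Margin = 1.645 × 8.6537 = 14.2353
Interval: 178.45 ± 14.2353

(164.215, 192.685)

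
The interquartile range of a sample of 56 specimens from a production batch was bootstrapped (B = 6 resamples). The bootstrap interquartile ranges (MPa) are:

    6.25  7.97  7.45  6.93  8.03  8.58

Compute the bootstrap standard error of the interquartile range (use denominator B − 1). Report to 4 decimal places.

SE* = 0.8427

Bootstrap SE is the standard deviation of the 6 replicate interquartile ranges.
Mean of replicates: (6.25 + 7.97 + 7.45 + 6.93 + 8.03 + 8.58) / 6 = 45.21000 / 6 = 7.53500
Sum of squared deviations: (−1.28500)² + (+0.43500)² + (−0.08500)² + (−0.60500)² + (+0.49500)² + (+1.04500)² = 3.55075
Variance = 3.55075 / 5 = 0.71015
SE* = √0.71015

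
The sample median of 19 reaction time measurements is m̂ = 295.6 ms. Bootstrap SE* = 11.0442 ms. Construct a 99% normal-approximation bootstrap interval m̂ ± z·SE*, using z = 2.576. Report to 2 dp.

Margin = 2.576 × 11.0442 = 28.450
Interval: 295.6 ± 28.450

(267.15, 324.05)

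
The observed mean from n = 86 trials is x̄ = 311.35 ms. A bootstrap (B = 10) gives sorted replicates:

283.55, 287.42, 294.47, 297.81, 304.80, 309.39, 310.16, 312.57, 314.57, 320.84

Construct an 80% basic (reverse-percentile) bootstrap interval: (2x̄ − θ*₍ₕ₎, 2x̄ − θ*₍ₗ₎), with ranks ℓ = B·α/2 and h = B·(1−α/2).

Percentile endpoints at ranks 1 and 9: θ*₍1₎ = 283.55, θ*₍9₎ = 314.57.
Basic interval reflects these around x̄:
  lower = 2 × 311.35 − 314.57 = 308.13
  upper = 2 × 311.35 − 283.55 = 339.15

(308.13, 339.15)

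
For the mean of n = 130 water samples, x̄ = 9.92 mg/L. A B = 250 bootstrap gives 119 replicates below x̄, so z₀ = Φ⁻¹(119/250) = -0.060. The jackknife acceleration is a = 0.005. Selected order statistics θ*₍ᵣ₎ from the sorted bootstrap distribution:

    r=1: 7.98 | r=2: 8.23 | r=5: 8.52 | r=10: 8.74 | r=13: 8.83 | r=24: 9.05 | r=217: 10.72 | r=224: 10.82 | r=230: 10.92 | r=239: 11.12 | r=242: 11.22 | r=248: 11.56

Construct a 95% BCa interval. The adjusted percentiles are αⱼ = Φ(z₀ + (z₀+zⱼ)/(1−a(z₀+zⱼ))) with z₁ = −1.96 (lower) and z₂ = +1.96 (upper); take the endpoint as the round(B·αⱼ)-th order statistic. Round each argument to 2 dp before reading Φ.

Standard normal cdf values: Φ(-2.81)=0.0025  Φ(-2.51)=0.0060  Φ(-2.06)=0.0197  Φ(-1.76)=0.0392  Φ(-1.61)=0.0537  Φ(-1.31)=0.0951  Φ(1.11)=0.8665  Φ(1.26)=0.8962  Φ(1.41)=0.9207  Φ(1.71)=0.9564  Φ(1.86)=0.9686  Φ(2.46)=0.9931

Lower: z₀ + z₁ = -0.060 + (-1.960) = -2.020; 1 − a(z₀+z₁) = 1 − (0.005)(-2.020) = 1.0101; argument = -0.060 + (-2.020)/1.0101 = -2.0598 → -2.06.
α₁ = Φ(-2.06) = 0.0197; rank = round(250 × 0.0197) = 5; θ*₍5₎ = 8.52.
Upper: z₀ + z₂ = 1.900; 1 − a(z₀+z₂) = 0.9905; argument = 1.8582 → 1.86; α₂ = 0.9686; rank = 242; θ*₍242₎ = 11.22.

(8.52, 11.22)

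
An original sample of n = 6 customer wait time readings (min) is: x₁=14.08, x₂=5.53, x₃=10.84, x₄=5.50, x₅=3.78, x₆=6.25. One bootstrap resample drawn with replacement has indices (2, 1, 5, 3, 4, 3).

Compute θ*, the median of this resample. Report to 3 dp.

θ* = 8.185

Resample values: 5.53, 14.08, 3.78, 10.84, 5.50, 10.84.
Sorted: 3.78, 5.50, 5.53, 10.84, 10.84, 14.08
Median = average of the two middle values = 8.185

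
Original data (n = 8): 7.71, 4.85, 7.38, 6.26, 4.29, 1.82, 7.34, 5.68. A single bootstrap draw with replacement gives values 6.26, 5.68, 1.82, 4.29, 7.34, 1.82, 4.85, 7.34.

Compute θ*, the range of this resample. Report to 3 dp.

Range = 7.34 − 1.82 = 5.520

θ* = 5.520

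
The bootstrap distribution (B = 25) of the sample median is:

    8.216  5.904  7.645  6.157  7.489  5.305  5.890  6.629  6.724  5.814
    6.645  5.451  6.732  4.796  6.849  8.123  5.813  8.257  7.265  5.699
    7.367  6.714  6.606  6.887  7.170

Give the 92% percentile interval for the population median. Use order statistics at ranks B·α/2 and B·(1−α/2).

Sorted replicates: 4.796, 5.305, 5.451, 5.699, 5.813, 5.814, 5.890, 5.904, 6.157, 6.606, 6.629, 6.645, 6.714, 6.724, 6.732, 6.849, 6.887, 7.170, 7.265, 7.367, 7.489, 7.645, 8.123, 8.216, 8.257
α = 0.08; lower rank = 25 × 0.040 = 1; upper rank = 25 × 0.960 = 24.
The 1st smallest replicate is 4.796; the 24th is 8.216.

(4.796, 8.216)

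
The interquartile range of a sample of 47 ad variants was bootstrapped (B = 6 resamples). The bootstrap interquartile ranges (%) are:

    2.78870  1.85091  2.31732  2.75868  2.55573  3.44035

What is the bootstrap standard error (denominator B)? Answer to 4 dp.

SE* = 0.4844

Bootstrap SE is the standard deviation of the 6 replicate interquartile ranges.
Mean of replicates: (2.78870 + 1.85091 + 2.31732 + 2.75868 + 2.55573 + 3.44035) / 6 = 15.711690 / 6 = 2.618615
Sum of squared deviations: (+0.170085)² + (−0.767705)² + (−0.301295)² + (+0.140065)² + (−0.062885)² + (+0.821735)² = 1.407900
Variance = 1.407900 / 6 = 0.234650
SE* = √0.234650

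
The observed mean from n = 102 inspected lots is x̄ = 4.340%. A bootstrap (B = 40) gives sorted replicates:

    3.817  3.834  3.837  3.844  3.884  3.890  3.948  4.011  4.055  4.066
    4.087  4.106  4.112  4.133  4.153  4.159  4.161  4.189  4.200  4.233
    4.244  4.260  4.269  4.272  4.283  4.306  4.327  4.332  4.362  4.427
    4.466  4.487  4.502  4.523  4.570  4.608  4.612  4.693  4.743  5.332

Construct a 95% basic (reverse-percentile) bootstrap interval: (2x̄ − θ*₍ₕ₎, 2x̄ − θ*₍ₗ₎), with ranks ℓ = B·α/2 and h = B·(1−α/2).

Percentile endpoints at ranks 1 and 39: θ*₍1₎ = 3.817, θ*₍39₎ = 4.743.
Basic interval reflects these around x̄:
  lower = 2 × 4.340 − 4.743 = 3.937
  upper = 2 × 4.340 − 3.817 = 4.863

(3.937, 4.863)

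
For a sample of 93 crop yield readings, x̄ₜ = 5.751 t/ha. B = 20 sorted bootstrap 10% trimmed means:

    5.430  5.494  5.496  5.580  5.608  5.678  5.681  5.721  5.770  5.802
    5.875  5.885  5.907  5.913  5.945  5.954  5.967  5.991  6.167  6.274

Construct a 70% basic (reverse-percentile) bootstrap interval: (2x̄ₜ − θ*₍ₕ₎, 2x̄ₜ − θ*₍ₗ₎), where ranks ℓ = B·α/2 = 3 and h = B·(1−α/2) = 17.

(5.535, 6.006)

Percentile endpoints at ranks 3 and 17: θ*₍3₎ = 5.496, θ*₍17₎ = 5.967.
Basic interval reflects these around x̄ₜ:
  lower = 2 × 5.751 − 5.967 = 5.535
  upper = 2 × 5.751 − 5.496 = 6.006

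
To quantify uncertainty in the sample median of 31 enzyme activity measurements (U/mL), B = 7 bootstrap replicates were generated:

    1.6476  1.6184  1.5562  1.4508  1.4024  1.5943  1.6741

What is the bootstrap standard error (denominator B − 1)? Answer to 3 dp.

SE* = 0.102

Bootstrap SE is the standard deviation of the 7 replicate medians.
Mean of replicates: (1.6476 + 1.6184 + 1.5562 + 1.4508 + 1.4024 + 1.5943 + 1.6741) / 7 = 10.94380 / 7 = 1.56340
Sum of squared deviations: (+0.08420)² + (+0.05500)² + (−0.00720)² + (−0.11260)² + (−0.16100)² + (+0.03090)² + (+0.11070)² = 0.06198
Variance = 0.06198 / 6 = 0.01033
SE* = √0.01033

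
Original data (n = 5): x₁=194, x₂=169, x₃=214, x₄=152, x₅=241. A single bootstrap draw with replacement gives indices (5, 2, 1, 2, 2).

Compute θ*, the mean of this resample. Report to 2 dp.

θ* = 188.40

Resample values: 241, 169, 194, 169, 169.
Mean = (241 + 169 + 194 + 169 + 169) / 5 = 942.0 / 5 = 188.40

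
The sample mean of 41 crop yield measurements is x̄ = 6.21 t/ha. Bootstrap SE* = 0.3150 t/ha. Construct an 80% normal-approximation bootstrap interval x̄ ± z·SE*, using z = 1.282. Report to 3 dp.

(5.806, 6.614)

Margin = 1.282 × 0.3150 = 0.4038
Interval: 6.21 ± 0.4038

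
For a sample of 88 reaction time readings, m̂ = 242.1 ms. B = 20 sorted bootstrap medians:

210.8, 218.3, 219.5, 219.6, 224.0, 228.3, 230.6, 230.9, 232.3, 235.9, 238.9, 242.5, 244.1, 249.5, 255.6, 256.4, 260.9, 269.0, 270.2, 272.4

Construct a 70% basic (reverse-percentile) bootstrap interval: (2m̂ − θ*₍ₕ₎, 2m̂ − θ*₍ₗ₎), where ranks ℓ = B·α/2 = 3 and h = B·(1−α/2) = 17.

(223.3, 264.7)

Percentile endpoints at ranks 3 and 17: θ*₍3₎ = 219.5, θ*₍17₎ = 260.9.
Basic interval reflects these around m̂:
  lower = 2 × 242.1 − 260.9 = 223.3
  upper = 2 × 242.1 − 219.5 = 264.7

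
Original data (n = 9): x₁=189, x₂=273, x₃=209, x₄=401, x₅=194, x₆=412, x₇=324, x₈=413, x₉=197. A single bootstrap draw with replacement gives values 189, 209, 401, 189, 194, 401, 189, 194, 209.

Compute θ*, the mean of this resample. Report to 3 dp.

θ* = 241.667

Mean = (189 + 209 + 401 + 189 + 194 + 401 + 189 + 194 + 209) / 9 = 2175.0 / 9 = 241.667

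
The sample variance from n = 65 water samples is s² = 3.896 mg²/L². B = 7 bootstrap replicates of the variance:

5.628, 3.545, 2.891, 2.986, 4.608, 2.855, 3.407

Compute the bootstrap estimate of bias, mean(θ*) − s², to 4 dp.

bias = −0.1931

mean(θ*) = (5.628 + 3.545 + 2.891 + 2.986 + 4.608 + 2.855 + 3.407) / 7 = 3.70286
bias = 3.70286 − 3.896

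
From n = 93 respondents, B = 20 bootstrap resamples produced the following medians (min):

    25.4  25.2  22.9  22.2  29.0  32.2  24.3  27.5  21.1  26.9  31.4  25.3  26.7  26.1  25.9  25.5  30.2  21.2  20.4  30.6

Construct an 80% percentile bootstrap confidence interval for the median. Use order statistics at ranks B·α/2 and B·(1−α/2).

(21.1, 30.6)

Sorted replicates: 20.4, 21.1, 21.2, 22.2, 22.9, 24.3, 25.2, 25.3, 25.4, 25.5, 25.9, 26.1, 26.7, 26.9, 27.5, 29.0, 30.2, 30.6, 31.4, 32.2
α = 0.20; lower rank = 20 × 0.100 = 2; upper rank = 20 × 0.900 = 18.
The 2nd smallest replicate is 21.1; the 18th is 30.6.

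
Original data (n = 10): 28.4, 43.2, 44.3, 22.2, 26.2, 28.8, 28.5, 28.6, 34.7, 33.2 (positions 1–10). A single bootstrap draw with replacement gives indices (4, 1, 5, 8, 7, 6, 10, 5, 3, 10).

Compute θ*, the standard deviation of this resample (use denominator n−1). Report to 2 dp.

Resample values: 22.2, 28.4, 26.2, 28.6, 28.5, 28.8, 33.2, 26.2, 44.3, 33.2.
Mean = 29.9600; sum of squared deviations = 322.8840
s² = 322.8840 / 9 = 35.8760
s = √35.8760 = 5.99

θ* = 5.99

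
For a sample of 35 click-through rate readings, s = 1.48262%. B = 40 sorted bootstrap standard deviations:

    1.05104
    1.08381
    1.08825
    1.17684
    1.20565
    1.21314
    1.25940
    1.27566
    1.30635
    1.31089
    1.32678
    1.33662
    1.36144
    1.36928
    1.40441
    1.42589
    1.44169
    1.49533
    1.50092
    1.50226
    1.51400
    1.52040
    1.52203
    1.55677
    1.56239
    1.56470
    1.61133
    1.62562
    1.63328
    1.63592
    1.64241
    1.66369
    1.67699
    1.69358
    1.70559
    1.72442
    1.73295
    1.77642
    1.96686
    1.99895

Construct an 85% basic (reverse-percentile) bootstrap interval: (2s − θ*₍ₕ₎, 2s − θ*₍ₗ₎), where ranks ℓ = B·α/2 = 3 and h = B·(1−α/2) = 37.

Percentile endpoints at ranks 3 and 37: θ*₍3₎ = 1.08825, θ*₍37₎ = 1.73295.
Basic interval reflects these around s:
  lower = 2 × 1.48262 − 1.73295 = 1.23229
  upper = 2 × 1.48262 − 1.08825 = 1.87699

(1.23229, 1.87699)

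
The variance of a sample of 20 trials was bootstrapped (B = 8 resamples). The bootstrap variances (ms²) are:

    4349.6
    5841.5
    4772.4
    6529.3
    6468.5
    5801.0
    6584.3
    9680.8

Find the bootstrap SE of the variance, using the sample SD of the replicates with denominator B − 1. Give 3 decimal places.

SE* = 1611.171

Bootstrap SE is the standard deviation of the 8 replicate variances.
Mean of replicates: (4349.6 + 5841.5 + 4772.4 + 6529.3 + 6468.5 + 5801.0 + 6584.3 + 9680.8) / 8 = 50027.4000 / 8 = 6253.4250
Sum of squared deviations: (−1903.8250)² + (−411.9250)² + (−1481.0250)² + (+275.8750)² + (+215.0750)² + (−452.4250)² + (+330.8750)² + (+3427.3750)² = 18171097.1950
Variance = 18171097.1950 / 7 = 2595871.0279
SE* = √2595871.0279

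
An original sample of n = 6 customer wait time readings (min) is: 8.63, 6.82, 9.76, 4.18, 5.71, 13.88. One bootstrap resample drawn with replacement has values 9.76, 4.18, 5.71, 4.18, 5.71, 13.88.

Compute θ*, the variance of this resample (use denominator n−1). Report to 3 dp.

θ* = 14.770

Mean = 7.2367; sum of squared deviations = 73.8489
s² = 73.8489 / 5 = 14.7698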